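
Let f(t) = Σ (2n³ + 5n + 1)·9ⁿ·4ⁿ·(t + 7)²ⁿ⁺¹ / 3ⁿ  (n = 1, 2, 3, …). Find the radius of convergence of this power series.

By the ratio test, |a_{n+1}/a_n| = [(2(n+1)³ + 5(n+1) + 1)/(2n³ + 5n + 1)] · 9·4/3 → 12.
Writing y = (t + 7)², the series in y has radius 1/12, so |t + 7| < √(1/12) and R = √3/6.

R = √3/6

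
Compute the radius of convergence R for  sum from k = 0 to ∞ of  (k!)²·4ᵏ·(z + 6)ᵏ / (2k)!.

R = 1

Apply the ratio test: |a_{k+1}| / |a_k| = (k+1)²/[(2k+1)·(2k+2)] · 4, which tends to 1 as k → ∞.
Hence R = 1.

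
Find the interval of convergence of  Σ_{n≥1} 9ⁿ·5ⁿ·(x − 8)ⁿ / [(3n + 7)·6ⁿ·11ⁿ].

The ratio of consecutive coefficients is [(3n + 7)/(3(n+1) + 7)] · 9·5/(6·11) → 15/22.
Hence the series converges for |x − 8| < 1/(15/22) = 22/15, so the radius of convergence is 22/15.
Check x = 142/15: comparison with the harmonic series Σ 1/n shows the series diverges.
At x = 98/15: the terms alternate in sign and decrease monotonically to 0 in absolute value (size ~ c/n), so the alternating series test gives convergence.

[98/15, 142/15)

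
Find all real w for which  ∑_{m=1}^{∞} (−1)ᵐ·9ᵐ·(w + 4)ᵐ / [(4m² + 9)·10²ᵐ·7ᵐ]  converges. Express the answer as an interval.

The ratio of consecutive coefficients is [(4m² + 9)/(4(m+1)² + 9)] · 9/(100·7) → 9/700.
Hence the series converges for |w + 4| < 1/(9/700) = 700/9, so the radius of convergence is 700/9.
Check w = 664/9: absolute convergence follows by limit comparison with Σ 1/m².
Check w = -736/9: the series is dominated by a constant times Σ 1/m², which converges (p = 2 > 1).

[-736/9, 664/9]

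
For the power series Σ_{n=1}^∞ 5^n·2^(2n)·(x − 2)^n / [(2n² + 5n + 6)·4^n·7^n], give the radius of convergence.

R = 7/5

Apply the ratio test: |a_{n+1}| / |a_n| = [(2n² + 5n + 6)/(2(n+1)² + 5(n+1) + 6)] · 5·4/(4·7), which tends to 5/7 as n → ∞.
Hence the series converges for |x − 2| < 1/(5/7) = 7/5, so the radius of convergence is 7/5.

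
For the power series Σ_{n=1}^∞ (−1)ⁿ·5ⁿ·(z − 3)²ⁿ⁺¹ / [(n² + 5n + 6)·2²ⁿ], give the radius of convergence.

Apply the ratio test: |a_{n+1}| / |a_n| = [(n² + 5n + 6)/((n+1)² + 5(n+1) + 6)] · 5/4, which tends to 5/4 as n → ∞.
Since the exponent of (z − 3) increases by 2 each term, convergence requires |z − 3|² < 4/5, hence R = 2√5/5.

R = 2√5/5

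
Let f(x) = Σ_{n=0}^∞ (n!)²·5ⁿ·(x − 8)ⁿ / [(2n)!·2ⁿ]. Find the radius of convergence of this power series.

R = 8/5

Ratio test: |a_{n+1}/a_n| = (n+1)²/[(2n+1)·(2n+2)] · 5/2 → 5/8 as n → ∞.
Thus R = 1/(5/8) = 8/5.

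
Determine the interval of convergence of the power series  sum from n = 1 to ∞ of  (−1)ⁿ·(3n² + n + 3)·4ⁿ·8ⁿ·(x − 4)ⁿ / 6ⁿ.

(61/16, 67/16)

By the ratio test, |a_{n+1}/a_n| = [(3(n+1)² + (n+1) + 3)/(3n² + n + 3)] · 4·8/6 → 16/3.
Hence the series converges for |x − 4| < 1/(16/3) = 3/16, so the radius of convergence is 3/16.
When x = 67/16, the terms have absolute value of order n², which does not tend to 0, so the series diverges by the divergence test.
Check x = 61/16: the n-th term does not approach 0; divergence by the term test.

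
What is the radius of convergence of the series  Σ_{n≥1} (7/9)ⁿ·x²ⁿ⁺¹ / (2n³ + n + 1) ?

By the ratio test, |a_{n+1}/a_n| = [(2n³ + n + 1)/(2(n+1)³ + (n+1) + 1)] · 7/9 → 7/9.
Since the exponent of x increases by 2 each term, convergence requires |x|² < 9/7, hence R = 3√7/7.

R = 3√7/7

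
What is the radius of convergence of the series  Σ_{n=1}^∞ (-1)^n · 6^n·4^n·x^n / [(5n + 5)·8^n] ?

The ratio of consecutive coefficients is [(5n + 5)/(5(n+1) + 5)] · 6·4/8 → 3.
Hence the series converges for |x| < 1/(3) = 1/3, so the radius of convergence is 1/3.

R = 1/3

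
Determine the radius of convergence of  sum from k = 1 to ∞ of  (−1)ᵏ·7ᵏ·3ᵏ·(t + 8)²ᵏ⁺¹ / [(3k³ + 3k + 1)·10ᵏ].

Apply the ratio test: |a_{k+1}| / |a_k| = [(3k³ + 3k + 1)/(3(k+1)³ + 3(k+1) + 1)] · 7·3/10, which tends to 21/10 as k → ∞.
Successive powers of (t + 8) differ by 2, so the series converges when |t + 8|² · 21/10 < 1, i.e. |t + 8| < √(10/21). So R = √210/21.

R = √210/21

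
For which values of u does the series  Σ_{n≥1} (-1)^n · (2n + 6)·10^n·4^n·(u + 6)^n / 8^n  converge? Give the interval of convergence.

Ratio test: |a_{n+1}/a_n| = [(2(n+1) + 6)/(2n + 6)] · 10·4/8 → 5 as n → ∞.
Thus R = 1/(5) = 1/5.
Endpoint u = -29/5: the terms have absolute value of order n, which does not tend to 0, so the series diverges by the divergence test.
Endpoint u = -31/5: the terms have absolute value of order n, which does not tend to 0, so the series diverges by the divergence test.

(-31/5, -29/5)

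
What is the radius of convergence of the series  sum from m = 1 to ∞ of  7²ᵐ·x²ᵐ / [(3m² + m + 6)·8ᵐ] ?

R = 2√2/7

By the ratio test, |a_{m+1}/a_m| = [(3m² + m + 6)/(3(m+1)² + (m+1) + 6)] · 49/8 → 49/8.
Successive powers of x differ by 2, so the series converges when |x|² · 49/8 < 1, i.e. |x| < √(8/49). So R = 2√2/7.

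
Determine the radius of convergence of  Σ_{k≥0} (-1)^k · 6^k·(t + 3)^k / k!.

The ratio of consecutive coefficients is 6 · 1/(k+1) → 0.
The ratio tends to 0 regardless of t, hence R = ∞.

R = ∞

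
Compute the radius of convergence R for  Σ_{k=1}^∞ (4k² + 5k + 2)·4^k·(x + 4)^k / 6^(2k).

R = 9

Ratio test: |a_{k+1}/a_k| = [(4(k+1)² + 5(k+1) + 2)/(4k² + 5k + 2)] · 4/36 → 1/9 as k → ∞.
The series converges when 1/9 · |x + 4| < 1, giving R = 9.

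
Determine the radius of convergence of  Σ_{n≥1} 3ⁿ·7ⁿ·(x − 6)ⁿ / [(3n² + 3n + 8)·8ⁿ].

By the ratio test, |a_{n+1}/a_n| = [(3n² + 3n + 8)/(3(n+1)² + 3(n+1) + 8)] · 3·7/8 → 21/8.
Thus R = 1/(21/8) = 8/21.

R = 8/21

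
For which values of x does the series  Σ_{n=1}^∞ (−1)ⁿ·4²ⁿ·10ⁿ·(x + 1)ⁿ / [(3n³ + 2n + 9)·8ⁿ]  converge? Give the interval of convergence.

[-21/20, -19/20]

The ratio of consecutive coefficients is [(3n³ + 2n + 9)/(3(n+1)³ + 2(n+1) + 9)] · 16·10/8 → 20.
The series converges when 20 · |x + 1| < 1, giving R = 1/20.
At x = -19/20: the series is dominated by a constant times Σ 1/n³, which converges (p = 3 > 1).
Check x = -21/20: the terms are on the order of 1/n³, so the series converges absolutely by comparison with the p-series (p = 3 > 1).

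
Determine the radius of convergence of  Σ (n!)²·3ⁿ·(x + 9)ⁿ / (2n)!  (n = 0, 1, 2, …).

R = 4/3

Ratio test: |a_{n+1}/a_n| = (n+1)²/[(2n+1)·(2n+2)] · 3 → 3/4 as n → ∞.
Hence the series converges for |x + 9| < 1/(3/4) = 4/3, so the radius of convergence is 4/3.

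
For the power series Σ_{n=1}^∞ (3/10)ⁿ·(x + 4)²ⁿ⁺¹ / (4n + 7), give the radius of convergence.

By the ratio test, |a_{n+1}/a_n| = [(4n + 7)/(4(n+1) + 7)] · 3/10 → 3/10.
Successive powers of (x + 4) differ by 2, so the series converges when |x + 4|² · 3/10 < 1, i.e. |x + 4| < √(10/3). So R = √30/3.

R = √30/3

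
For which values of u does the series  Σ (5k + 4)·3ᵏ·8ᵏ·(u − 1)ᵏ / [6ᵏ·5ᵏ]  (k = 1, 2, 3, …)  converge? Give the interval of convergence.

(-1/4, 9/4)

By the ratio test, |a_{k+1}/a_k| = [(5(k+1) + 4)/(5k + 4)] · 3·8/(6·5) → 4/5.
The series converges when 4/5 · |u − 1| < 1, giving R = 5/4.
Check u = 9/4: the terms have absolute value of order k, which does not tend to 0, so the series diverges by the divergence test.
Check u = -1/4: the k-th term does not approach 0; divergence by the term test.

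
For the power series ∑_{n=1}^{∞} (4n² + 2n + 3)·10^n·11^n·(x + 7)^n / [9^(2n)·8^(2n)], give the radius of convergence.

R = 2592/55

Apply the ratio test: |a_{n+1}| / |a_n| = [(4(n+1)² + 2(n+1) + 3)/(4n² + 2n + 3)] · 10·11/(81·64), which tends to 55/2592 as n → ∞.
The series converges when 55/2592 · |x + 7| < 1, giving R = 2592/55.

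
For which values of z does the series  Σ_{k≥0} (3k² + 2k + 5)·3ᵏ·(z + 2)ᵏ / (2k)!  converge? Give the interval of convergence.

Apply the ratio test: |a_{k+1}| / |a_k| = (3(k+1)² + 2(k+1) + 5)/(3k² + 2k + 5) · 3 · 1/[(2k+1)·(2k+2)], which tends to 0 as k → ∞.
The limit is 0, so the series converges for all z; R = ∞.

(−∞, ∞)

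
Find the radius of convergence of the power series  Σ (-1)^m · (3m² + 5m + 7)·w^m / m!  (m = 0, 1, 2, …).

By the ratio test, |a_{m+1}/a_m| = (3(m+1)² + 5(m+1) + 7)/(3m² + 5m + 7) · 1/(m+1) → 0.
The ratio tends to 0 regardless of w, hence R = ∞.

R = ∞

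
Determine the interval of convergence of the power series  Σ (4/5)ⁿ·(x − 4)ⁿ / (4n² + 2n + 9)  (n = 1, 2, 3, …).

[11/4, 21/4]

Apply the ratio test: |a_{n+1}| / |a_n| = [(4n² + 2n + 9)/(4(n+1)² + 2(n+1) + 9)] · 4/5, which tends to 4/5 as n → ∞.
Convergence for |x − 4| · 4/5 < 1, i.e. |x − 4| < 5/4. So R = 5/4.
Endpoint x = 21/4: absolute convergence follows by limit comparison with Σ 1/n².
Endpoint x = 11/4: the series is dominated by a constant times Σ 1/n², which converges (p = 2 > 1).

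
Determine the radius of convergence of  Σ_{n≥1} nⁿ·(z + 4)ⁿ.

By the Cauchy root test, |a_n|^(1/n) = n → ∞.
The root grows without bound, so R = 0 (convergence only at z = -4).

R = 0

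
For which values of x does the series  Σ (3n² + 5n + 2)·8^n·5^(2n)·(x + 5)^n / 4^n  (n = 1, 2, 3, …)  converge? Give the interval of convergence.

(-251/50, -249/50)

The ratio of consecutive coefficients is [(3(n+1)² + 5(n+1) + 2)/(3n² + 5n + 2)] · 8·25/4 → 50.
Hence the series converges for |x + 5| < 1/(50) = 1/50, so the radius of convergence is 1/50.
Check x = -249/50: the terms do not tend to 0, so the series diverges.
Check x = -251/50: the n-th term does not approach 0; divergence by the term test.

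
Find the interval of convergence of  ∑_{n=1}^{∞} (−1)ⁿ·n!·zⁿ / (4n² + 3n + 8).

Apply the ratio test: |a_{n+1}| / |a_n| = (n+1) · (4n² + 3n + 8)/(4(n+1)² + 3(n+1) + 8), which tends to ∞ as n → ∞.
Since the ratio → ∞, the series diverges for every z ≠ 0, and R = 0.

{0}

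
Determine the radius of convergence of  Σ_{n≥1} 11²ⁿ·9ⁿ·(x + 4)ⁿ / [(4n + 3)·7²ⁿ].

R = 49/1089

By the ratio test, |a_{n+1}/a_n| = [(4n + 3)/(4(n+1) + 3)] · 121·9/49 → 1089/49.
Thus R = 1/(1089/49) = 49/1089.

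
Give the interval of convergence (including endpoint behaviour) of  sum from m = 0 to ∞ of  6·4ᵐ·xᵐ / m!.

(−∞, ∞)

Apply the ratio test: |a_{m+1}| / |a_m| = 6/6 · 4 · 1/(m+1), which tends to 0 as m → ∞.
The limit is 0, so the series converges for all x; R = ∞.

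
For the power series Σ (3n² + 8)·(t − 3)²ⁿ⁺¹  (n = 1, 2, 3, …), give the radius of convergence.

Ratio test: |a_{n+1}/a_n| = (3(n+1)² + 8)/(3n² + 8) → 1 as n → ∞.
Successive powers of (t − 3) differ by 2, so the series converges when |t − 3|² · 1 < 1, i.e. |t − 3| < √(1) = 1. So R = 1.

R = 1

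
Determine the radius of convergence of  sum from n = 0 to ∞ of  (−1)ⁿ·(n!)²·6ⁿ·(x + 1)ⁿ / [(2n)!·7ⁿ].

Apply the ratio test: |a_{n+1}| / |a_n| = (n+1)²/[(2n+1)·(2n+2)] · 6/7, which tends to 3/14 as n → ∞.
Thus R = 1/(3/14) = 14/3.

R = 14/3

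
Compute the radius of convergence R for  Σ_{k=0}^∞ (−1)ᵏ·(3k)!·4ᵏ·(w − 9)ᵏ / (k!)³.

Apply the ratio test: |a_{k+1}| / |a_k| = (3k+1)·(3k+2)·(3k+3)/(k+1)³ · 4, which tends to 108 as k → ∞.
Convergence for |w − 9| · 108 < 1, i.e. |w − 9| < 1/108. So R = 1/108.

R = 1/108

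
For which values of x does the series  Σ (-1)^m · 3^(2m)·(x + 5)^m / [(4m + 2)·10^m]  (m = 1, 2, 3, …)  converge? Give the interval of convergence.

Apply the ratio test: |a_{m+1}| / |a_m| = [(4m + 2)/(4(m+1) + 2)] · 9/10, which tends to 9/10 as m → ∞.
Thus R = 1/(9/10) = 10/9.
Check x = -35/9: the terms alternate in sign and decrease monotonically to 0 in absolute value (size ~ c/m), so the alternating series test gives convergence.
At x = -55/9: comparison with the harmonic series Σ 1/m shows the series diverges.

(-55/9, -35/9]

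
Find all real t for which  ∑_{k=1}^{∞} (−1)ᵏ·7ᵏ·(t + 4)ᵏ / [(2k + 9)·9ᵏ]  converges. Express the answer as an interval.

The ratio of consecutive coefficients is [(2k + 9)/(2(k+1) + 9)] · 7/9 → 7/9.
Hence the series converges for |t + 4| < 1/(7/9) = 9/7, so the radius of convergence is 9/7.
Check t = -19/7: convergence follows from the alternating series test (terms decrease monotonically to 0).
Check t = -37/7: comparison with the harmonic series Σ 1/k shows the series diverges.

(-37/7, -19/7]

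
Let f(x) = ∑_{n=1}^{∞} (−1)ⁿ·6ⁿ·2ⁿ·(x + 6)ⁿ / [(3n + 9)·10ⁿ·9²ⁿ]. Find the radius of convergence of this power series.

R = 135/2

Ratio test: |a_{n+1}/a_n| = [(3n + 9)/(3(n+1) + 9)] · 6·2/(10·81) → 2/135 as n → ∞.
Hence the series converges for |x + 6| < 1/(2/135) = 135/2, so the radius of convergence is 135/2.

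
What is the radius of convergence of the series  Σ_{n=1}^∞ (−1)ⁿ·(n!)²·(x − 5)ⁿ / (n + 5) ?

By the ratio test, |a_{n+1}/a_n| = (n+1)² · (n + 5)/((n+1) + 5) → ∞.
The ratio grows without bound, so the series diverges whenever (x − 5) ≠ 0; it converges only at x = 5. R = 0.

R = 0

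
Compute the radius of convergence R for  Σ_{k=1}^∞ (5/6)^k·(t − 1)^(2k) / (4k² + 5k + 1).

Ratio test: |a_{k+1}/a_k| = [(4k² + 5k + 1)/(4(k+1)² + 5(k+1) + 1)] · 5/6 → 5/6 as k → ∞.
Since the exponent of (t − 1) increases by 2 each term, convergence requires |t − 1|² < 6/5, hence R = √30/5.

R = √30/5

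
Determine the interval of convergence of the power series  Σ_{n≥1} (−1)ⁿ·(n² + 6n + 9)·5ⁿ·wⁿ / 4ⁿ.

Apply the ratio test: |a_{n+1}| / |a_n| = [((n+1)² + 6(n+1) + 9)/(n² + 6n + 9)] · 5/4, which tends to 5/4 as n → ∞.
Thus R = 1/(5/4) = 4/5.
Endpoint w = 4/5: the n-th term does not approach 0; divergence by the term test.
At w = -4/5: the terms have absolute value of order n², which does not tend to 0, so the series diverges by the divergence test.

(-4/5, 4/5)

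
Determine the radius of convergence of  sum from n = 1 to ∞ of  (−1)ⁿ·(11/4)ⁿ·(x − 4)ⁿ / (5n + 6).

R = 4/11

Ratio test: |a_{n+1}/a_n| = [(5n + 6)/(5(n+1) + 6)] · 11/4 → 11/4 as n → ∞.
The series converges when 11/4 · |x − 4| < 1, giving R = 4/11.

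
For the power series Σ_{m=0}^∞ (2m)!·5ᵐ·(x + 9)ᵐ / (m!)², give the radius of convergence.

R = 1/20

Apply the ratio test: |a_{m+1}| / |a_m| = (2m+1)·(2m+2)/(m+1)² · 5, which tends to 20 as m → ∞.
Thus R = 1/(20) = 1/20.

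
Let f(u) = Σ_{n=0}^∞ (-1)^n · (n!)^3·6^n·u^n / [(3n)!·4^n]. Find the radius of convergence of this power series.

R = 18

The ratio of consecutive coefficients is (n+1)³/[(3n+1)·(3n+2)·(3n+3)] · 6/4 → 1/18.
The series converges when 1/18 · |u| < 1, giving R = 18.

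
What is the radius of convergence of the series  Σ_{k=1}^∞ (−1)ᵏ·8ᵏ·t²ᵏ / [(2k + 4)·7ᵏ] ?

R = √14/4

Ratio test: |a_{k+1}/a_k| = [(2k + 4)/(2(k+1) + 4)] · 8/7 → 8/7 as k → ∞.
Since the exponent of t increases by 2 each term, convergence requires |t|² < 7/8, hence R = √14/4.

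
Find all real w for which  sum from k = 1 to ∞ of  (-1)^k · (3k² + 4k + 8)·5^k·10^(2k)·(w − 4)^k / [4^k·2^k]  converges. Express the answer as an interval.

By the ratio test, |a_{k+1}/a_k| = [(3(k+1)² + 4(k+1) + 8)/(3k² + 4k + 8)] · 5·100/(4·2) → 125/2.
Hence the series converges for |w − 4| < 1/(125/2) = 2/125, so the radius of convergence is 2/125.
Endpoint w = 502/125: the terms have absolute value of order k², which does not tend to 0, so the series diverges by the divergence test.
At w = 498/125: the terms do not tend to 0, so the series diverges.

(498/125, 502/125)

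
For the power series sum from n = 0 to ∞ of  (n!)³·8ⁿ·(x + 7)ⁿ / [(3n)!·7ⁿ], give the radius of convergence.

R = 189/8

Ratio test: |a_{n+1}/a_n| = (n+1)³/[(3n+1)·(3n+2)·(3n+3)] · 8/7 → 8/189 as n → ∞.
The series converges when 8/189 · |x + 7| < 1, giving R = 189/8.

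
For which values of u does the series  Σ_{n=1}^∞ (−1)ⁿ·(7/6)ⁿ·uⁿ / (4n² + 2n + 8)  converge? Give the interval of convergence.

[-6/7, 6/7]

Apply the ratio test: |a_{n+1}| / |a_n| = [(4n² + 2n + 8)/(4(n+1)² + 2(n+1) + 8)] · 7/6, which tends to 7/6 as n → ∞.
The series converges when 7/6 · |u| < 1, giving R = 6/7.
Endpoint u = 6/7: the terms are on the order of 1/n², so the series converges absolutely by comparison with the p-series (p = 2 > 1).
Endpoint u = -6/7: absolute convergence follows by limit comparison with Σ 1/n².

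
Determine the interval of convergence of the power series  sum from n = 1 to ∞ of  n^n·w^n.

{0}

By the Cauchy root test, |a_n|^(1/n) = n → ∞.
Since the n-th root of |a_n| is unbounded, the series converges only at w = 0; R = 0.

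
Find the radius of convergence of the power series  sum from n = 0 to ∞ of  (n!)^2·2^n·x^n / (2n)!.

By the ratio test, |a_{n+1}/a_n| = (n+1)²/[(2n+1)·(2n+2)] · 2 → 1/2.
Hence the series converges for |x| < 1/(1/2) = 2, so the radius of convergence is 2.

R = 2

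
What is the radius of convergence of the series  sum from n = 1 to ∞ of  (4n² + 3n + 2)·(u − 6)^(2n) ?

R = 1

Apply the ratio test: |a_{n+1}| / |a_n| = (4(n+1)² + 3(n+1) + 2)/(4n² + 3n + 2), which tends to 1 as n → ∞.
Writing y = (u − 6)², the series in y has radius 1, so |u − 6| < √(1) = 1 and R = 1.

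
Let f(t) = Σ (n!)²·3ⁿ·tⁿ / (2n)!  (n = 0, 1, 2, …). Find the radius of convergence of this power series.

R = 4/3

By the ratio test, |a_{n+1}/a_n| = (n+1)²/[(2n+1)·(2n+2)] · 3 → 3/4.
Convergence for |t| · 3/4 < 1, i.e. |t| < 4/3. So R = 4/3.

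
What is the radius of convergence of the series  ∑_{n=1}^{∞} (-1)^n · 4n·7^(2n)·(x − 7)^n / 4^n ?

R = 4/49

By the ratio test, |a_{n+1}/a_n| = [4(n+1)/4n] · 49/4 → 49/4.
Hence the series converges for |x − 7| < 1/(49/4) = 4/49, so the radius of convergence is 4/49.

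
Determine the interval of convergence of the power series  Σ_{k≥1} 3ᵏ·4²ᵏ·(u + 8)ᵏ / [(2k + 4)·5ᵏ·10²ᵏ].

[-221/12, 29/12)

The ratio of consecutive coefficients is [(2k + 4)/(2(k+1) + 4)] · 3·16/(5·100) → 12/125.
Thus R = 1/(12/125) = 125/12.
Endpoint u = 29/12: the terms behave like c/k; limit comparison with the harmonic series gives divergence.
Check u = -221/12: an alternating series whose terms decrease to 0 in absolute value, so it converges by the Leibniz criterion.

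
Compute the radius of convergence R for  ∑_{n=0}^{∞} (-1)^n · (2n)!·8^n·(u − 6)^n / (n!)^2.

R = 1/32

Apply the ratio test: |a_{n+1}| / |a_n| = (2n+1)·(2n+2)/(n+1)² · 8, which tends to 32 as n → ∞.
Convergence for |u − 6| · 32 < 1, i.e. |u − 6| < 1/32. So R = 1/32.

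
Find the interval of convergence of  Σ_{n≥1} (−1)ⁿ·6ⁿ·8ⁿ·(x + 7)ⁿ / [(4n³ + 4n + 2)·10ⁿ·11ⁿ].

[-223/24, -113/24]

The ratio of consecutive coefficients is [(4n³ + 4n + 2)/(4(n+1)³ + 4(n+1) + 2)] · 6·8/(10·11) → 24/55.
Thus R = 1/(24/55) = 55/24.
Check x = -113/24: the terms are on the order of 1/n³, so the series converges absolutely by comparison with the p-series (p = 3 > 1).
Check x = -223/24: the series is dominated by a constant times Σ 1/n³, which converges (p = 3 > 1).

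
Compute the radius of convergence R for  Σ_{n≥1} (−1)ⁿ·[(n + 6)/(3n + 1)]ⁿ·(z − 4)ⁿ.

By the Cauchy root test, |a_n|^(1/n) = (n + 6)/(3n + 1) → 1/3.
Thus R = 1/(1/3) = 3.

R = 3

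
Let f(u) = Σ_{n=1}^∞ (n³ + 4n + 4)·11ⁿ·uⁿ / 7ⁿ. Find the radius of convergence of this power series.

By the ratio test, |a_{n+1}/a_n| = [((n+1)³ + 4(n+1) + 4)/(n³ + 4n + 4)] · 11/7 → 11/7.
Hence the series converges for |u| < 1/(11/7) = 7/11, so the radius of convergence is 7/11.

R = 7/11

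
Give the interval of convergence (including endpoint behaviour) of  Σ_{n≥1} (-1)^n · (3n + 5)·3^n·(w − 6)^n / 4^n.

(14/3, 22/3)

Ratio test: |a_{n+1}/a_n| = [(3(n+1) + 5)/(3n + 5)] · 3/4 → 3/4 as n → ∞.
Convergence for |w − 6| · 3/4 < 1, i.e. |w − 6| < 4/3. So R = 4/3.
When w = 22/3, the n-th term does not approach 0; divergence by the term test.
At w = 14/3: the terms have absolute value of order n, which does not tend to 0, so the series diverges by the divergence test.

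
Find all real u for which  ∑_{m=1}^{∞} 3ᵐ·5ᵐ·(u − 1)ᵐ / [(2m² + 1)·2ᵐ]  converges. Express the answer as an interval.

By the ratio test, |a_{m+1}/a_m| = [(2m² + 1)/(2(m+1)² + 1)] · 3·5/2 → 15/2.
Hence the series converges for |u − 1| < 1/(15/2) = 2/15, so the radius of convergence is 2/15.
At u = 17/15: absolute convergence follows by limit comparison with Σ 1/m².
At u = 13/15: the terms are on the order of 1/m², so the series converges absolutely by comparison with the p-series (p = 2 > 1).

[13/15, 17/15]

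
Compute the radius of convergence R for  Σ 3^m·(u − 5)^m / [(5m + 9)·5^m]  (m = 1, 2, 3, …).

R = 5/3

The ratio of consecutive coefficients is [(5m + 9)/(5(m+1) + 9)] · 3/5 → 3/5.
Hence the series converges for |u − 5| < 1/(3/5) = 5/3, so the radius of convergence is 5/3.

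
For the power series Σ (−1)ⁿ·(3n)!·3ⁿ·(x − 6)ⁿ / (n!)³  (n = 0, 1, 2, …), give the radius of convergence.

R = 1/81

Apply the ratio test: |a_{n+1}| / |a_n| = (3n+1)·(3n+2)·(3n+3)/(n+1)³ · 3, which tends to 81 as n → ∞.
Hence the series converges for |x − 6| < 1/(81) = 1/81, so the radius of convergence is 1/81.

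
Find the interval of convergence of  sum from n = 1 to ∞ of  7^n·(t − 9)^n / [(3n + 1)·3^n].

[60/7, 66/7)

Ratio test: |a_{n+1}/a_n| = [(3n + 1)/(3(n+1) + 1)] · 7/3 → 7/3 as n → ∞.
The series converges when 7/3 · |t − 9| < 1, giving R = 3/7.
At t = 66/7: the terms are asymptotic to a nonzero constant times 1/n, so the series diverges by limit comparison with Σ 1/n.
Check t = 60/7: convergence follows from the alternating series test (terms decrease monotonically to 0).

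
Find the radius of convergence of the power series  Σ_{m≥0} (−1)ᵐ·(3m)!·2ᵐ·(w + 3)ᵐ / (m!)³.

R = 1/54

Apply the ratio test: |a_{m+1}| / |a_m| = (3m+1)·(3m+2)·(3m+3)/(m+1)³ · 2, which tends to 54 as m → ∞.
Hence the series converges for |w + 3| < 1/(54) = 1/54, so the radius of convergence is 1/54.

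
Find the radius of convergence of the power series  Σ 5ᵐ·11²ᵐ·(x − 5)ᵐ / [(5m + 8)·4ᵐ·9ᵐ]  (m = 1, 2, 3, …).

R = 36/605

By the ratio test, |a_{m+1}/a_m| = [(5m + 8)/(5(m+1) + 8)] · 5·121/(4·9) → 605/36.
The series converges when 605/36 · |x − 5| < 1, giving R = 36/605.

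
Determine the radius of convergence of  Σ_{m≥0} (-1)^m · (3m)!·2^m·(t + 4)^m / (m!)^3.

The ratio of consecutive coefficients is (3m+1)·(3m+2)·(3m+3)/(m+1)³ · 2 → 54.
Hence the series converges for |t + 4| < 1/(54) = 1/54, so the radius of convergence is 1/54.

R = 1/54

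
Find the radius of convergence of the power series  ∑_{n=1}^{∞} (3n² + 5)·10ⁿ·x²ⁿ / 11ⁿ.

R = √110/10

Apply the ratio test: |a_{n+1}| / |a_n| = [(3(n+1)² + 5)/(3n² + 5)] · 10/11, which tends to 10/11 as n → ∞.
Successive powers of x differ by 2, so the series converges when |x|² · 10/11 < 1, i.e. |x| < √(11/10). So R = √110/10.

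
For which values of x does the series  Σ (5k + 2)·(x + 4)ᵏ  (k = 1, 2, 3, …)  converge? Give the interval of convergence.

(-5, -3)

Apply the ratio test: |a_{k+1}| / |a_k| = (5(k+1) + 2)/(5k + 2), which tends to 1 as k → ∞.
Hence R = 1.
At x = -3: the terms do not tend to 0, so the series diverges.
Endpoint x = -5: the terms have absolute value of order k, which does not tend to 0, so the series diverges by the divergence test.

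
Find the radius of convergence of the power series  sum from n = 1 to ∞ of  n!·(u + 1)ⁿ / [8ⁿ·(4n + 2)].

R = 0

By the ratio test, |a_{n+1}/a_n| = (n+1) · 1/8 · (4n + 2)/(4(n+1) + 2) → ∞.
The ratio grows without bound, so the series diverges whenever (u + 1) ≠ 0; it converges only at u = -1. R = 0.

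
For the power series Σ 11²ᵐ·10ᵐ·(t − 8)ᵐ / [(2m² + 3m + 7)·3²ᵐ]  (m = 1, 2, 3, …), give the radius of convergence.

Apply the ratio test: |a_{m+1}| / |a_m| = [(2m² + 3m + 7)/(2(m+1)² + 3(m+1) + 7)] · 121·10/9, which tends to 1210/9 as m → ∞.
The series converges when 1210/9 · |t − 8| < 1, giving R = 9/1210.

R = 9/1210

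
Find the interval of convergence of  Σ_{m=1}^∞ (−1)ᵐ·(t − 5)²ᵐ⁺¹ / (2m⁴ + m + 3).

The ratio of consecutive coefficients is (2m⁴ + m + 3)/(2(m+1)⁴ + (m+1) + 3) → 1.
Successive powers of (t − 5) differ by 2, so the series converges when |t − 5|² · 1 < 1, i.e. |t − 5| < √(1) = 1. So R = 1.
Check t = 6: the series is dominated by a constant times Σ 1/m⁴, which converges (p = 4 > 1).
Check t = 4: the series is dominated by a constant times Σ 1/m⁴, which converges (p = 4 > 1).

[4, 6]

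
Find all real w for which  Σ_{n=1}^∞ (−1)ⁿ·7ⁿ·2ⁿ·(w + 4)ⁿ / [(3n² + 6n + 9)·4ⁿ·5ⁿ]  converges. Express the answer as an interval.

[-38/7, -18/7]

The ratio of consecutive coefficients is [(3n² + 6n + 9)/(3(n+1)² + 6(n+1) + 9)] · 7·2/(4·5) → 7/10.
Convergence for |w + 4| · 7/10 < 1, i.e. |w + 4| < 10/7. So R = 10/7.
At w = -18/7: the terms are on the order of 1/n², so the series converges absolutely by comparison with the p-series (p = 2 > 1).
Endpoint w = -38/7: the terms are on the order of 1/n², so the series converges absolutely by comparison with the p-series (p = 2 > 1).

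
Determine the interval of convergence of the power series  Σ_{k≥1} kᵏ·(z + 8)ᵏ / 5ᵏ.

Applying the root test, |a_k|^(1/k) = k/5 → ∞.
The root grows without bound, so R = 0 (convergence only at z = -8).

{-8}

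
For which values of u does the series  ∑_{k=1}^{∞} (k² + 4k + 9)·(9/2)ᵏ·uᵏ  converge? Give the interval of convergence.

The ratio of consecutive coefficients is [((k+1)² + 4(k+1) + 9)/(k² + 4k + 9)] · 9/2 → 9/2.
Hence the series converges for |u| < 1/(9/2) = 2/9, so the radius of convergence is 2/9.
Endpoint u = 2/9: the terms have absolute value of order k², which does not tend to 0, so the series diverges by the divergence test.
When u = -2/9, the k-th term does not approach 0; divergence by the term test.

(-2/9, 2/9)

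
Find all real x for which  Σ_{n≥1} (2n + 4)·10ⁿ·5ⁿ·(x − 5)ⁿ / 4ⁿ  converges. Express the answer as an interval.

Ratio test: |a_{n+1}/a_n| = [(2(n+1) + 4)/(2n + 4)] · 10·5/4 → 25/2 as n → ∞.
Thus R = 1/(25/2) = 2/25.
Check x = 127/25: the terms have absolute value of order n, which does not tend to 0, so the series diverges by the divergence test.
Check x = 123/25: the terms do not tend to 0, so the series diverges.

(123/25, 127/25)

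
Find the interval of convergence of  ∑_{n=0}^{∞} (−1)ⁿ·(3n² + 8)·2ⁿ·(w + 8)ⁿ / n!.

Apply the ratio test: |a_{n+1}| / |a_n| = (3(n+1)² + 8)/(3n² + 8) · 2 · 1/(n+1), which tends to 0 as n → ∞.
The ratio tends to 0 regardless of w, hence R = ∞.

(−∞, ∞)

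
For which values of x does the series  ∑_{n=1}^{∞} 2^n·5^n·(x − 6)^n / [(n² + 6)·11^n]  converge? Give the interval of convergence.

The ratio of consecutive coefficients is [(n² + 6)/((n+1)² + 6)] · 2·5/11 → 10/11.
Hence the series converges for |x − 6| < 1/(10/11) = 11/10, so the radius of convergence is 11/10.
Check x = 71/10: absolute convergence follows by limit comparison with Σ 1/n².
When x = 49/10, the series is dominated by a constant times Σ 1/n², which converges (p = 2 > 1).

[49/10, 71/10]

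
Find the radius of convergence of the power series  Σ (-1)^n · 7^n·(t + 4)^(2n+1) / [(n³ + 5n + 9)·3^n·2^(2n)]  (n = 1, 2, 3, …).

By the ratio test, |a_{n+1}/a_n| = [(n³ + 5n + 9)/((n+1)³ + 5(n+1) + 9)] · 7/(3·4) → 7/12.
Writing y = (t + 4)², the series in y has radius 12/7, so |t + 4| < √(12/7) and R = 2√21/7.

R = 2√21/7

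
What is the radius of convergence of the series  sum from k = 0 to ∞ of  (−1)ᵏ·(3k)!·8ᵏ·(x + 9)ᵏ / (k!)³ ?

Ratio test: |a_{k+1}/a_k| = (3k+1)·(3k+2)·(3k+3)/(k+1)³ · 8 → 216 as k → ∞.
Hence the series converges for |x + 9| < 1/(216) = 1/216, so the radius of convergence is 1/216.

R = 1/216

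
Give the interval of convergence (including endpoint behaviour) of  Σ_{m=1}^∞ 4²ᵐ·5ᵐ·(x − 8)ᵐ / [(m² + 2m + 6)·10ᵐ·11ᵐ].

[53/8, 75/8]

Apply the ratio test: |a_{m+1}| / |a_m| = [(m² + 2m + 6)/((m+1)² + 2(m+1) + 6)] · 16·5/(10·11), which tends to 8/11 as m → ∞.
Hence the series converges for |x − 8| < 1/(8/11) = 11/8, so the radius of convergence is 11/8.
Endpoint x = 75/8: the terms are on the order of 1/m², so the series converges absolutely by comparison with the p-series (p = 2 > 1).
When x = 53/8, absolute convergence follows by limit comparison with Σ 1/m².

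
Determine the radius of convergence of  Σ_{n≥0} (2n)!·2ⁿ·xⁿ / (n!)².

Ratio test: |a_{n+1}/a_n| = (2n+1)·(2n+2)/(n+1)² · 2 → 8 as n → ∞.
Hence the series converges for |x| < 1/(8) = 1/8, so the radius of convergence is 1/8.

R = 1/8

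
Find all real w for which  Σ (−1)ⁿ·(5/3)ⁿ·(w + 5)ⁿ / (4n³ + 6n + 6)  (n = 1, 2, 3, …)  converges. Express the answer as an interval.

Ratio test: |a_{n+1}/a_n| = [(4n³ + 6n + 6)/(4(n+1)³ + 6(n+1) + 6)] · 5/3 → 5/3 as n → ∞.
Thus R = 1/(5/3) = 3/5.
Check w = -22/5: absolute convergence follows by limit comparison with Σ 1/n³.
Check w = -28/5: the terms are on the order of 1/n³, so the series converges absolutely by comparison with the p-series (p = 3 > 1).

[-28/5, -22/5]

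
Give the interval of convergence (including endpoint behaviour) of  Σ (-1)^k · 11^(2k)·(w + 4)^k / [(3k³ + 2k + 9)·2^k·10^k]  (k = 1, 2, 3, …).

By the ratio test, |a_{k+1}/a_k| = [(3k³ + 2k + 9)/(3(k+1)³ + 2(k+1) + 9)] · 121/(2·10) → 121/20.
The series converges when 121/20 · |w + 4| < 1, giving R = 20/121.
Check w = -464/121: the terms are on the order of 1/k³, so the series converges absolutely by comparison with the p-series (p = 3 > 1).
When w = -504/121, absolute convergence follows by limit comparison with Σ 1/k³.

[-504/121, -464/121]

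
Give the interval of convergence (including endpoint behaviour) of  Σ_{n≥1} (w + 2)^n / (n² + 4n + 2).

[-3, -1]

The ratio of consecutive coefficients is (n² + 4n + 2)/((n+1)² + 4(n+1) + 2) → 1.
Convergence for |w + 2| < 1, so R = 1.
When w = -1, absolute convergence follows by limit comparison with Σ 1/n².
When w = -3, the series is dominated by a constant times Σ 1/n², which converges (p = 2 > 1).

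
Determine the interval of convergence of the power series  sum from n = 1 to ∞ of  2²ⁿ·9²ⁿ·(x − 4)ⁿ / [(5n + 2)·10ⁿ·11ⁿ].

[593/162, 703/162)

By the ratio test, |a_{n+1}/a_n| = [(5n + 2)/(5(n+1) + 2)] · 4·81/(10·11) → 162/55.
Convergence for |x − 4| · 162/55 < 1, i.e. |x − 4| < 55/162. So R = 55/162.
Endpoint x = 703/162: the terms behave like c/n; limit comparison with the harmonic series gives divergence.
Endpoint x = 593/162: the terms alternate in sign and decrease monotonically to 0 in absolute value (size ~ c/n), so the alternating series test gives convergence.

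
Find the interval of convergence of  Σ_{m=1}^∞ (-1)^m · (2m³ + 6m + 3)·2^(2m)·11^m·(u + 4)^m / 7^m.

(-183/44, -169/44)

Apply the ratio test: |a_{m+1}| / |a_m| = [(2(m+1)³ + 6(m+1) + 3)/(2m³ + 6m + 3)] · 4·11/7, which tends to 44/7 as m → ∞.
Convergence for |u + 4| · 44/7 < 1, i.e. |u + 4| < 7/44. So R = 7/44.
When u = -169/44, the terms do not tend to 0, so the series diverges.
Endpoint u = -183/44: the m-th term does not approach 0; divergence by the term test.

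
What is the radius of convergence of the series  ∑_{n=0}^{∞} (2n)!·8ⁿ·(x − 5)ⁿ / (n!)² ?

R = 1/32

By the ratio test, |a_{n+1}/a_n| = (2n+1)·(2n+2)/(n+1)² · 8 → 32.
Hence the series converges for |x − 5| < 1/(32) = 1/32, so the radius of convergence is 1/32.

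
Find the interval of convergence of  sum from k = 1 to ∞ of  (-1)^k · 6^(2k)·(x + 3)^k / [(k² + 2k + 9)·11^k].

[-119/36, -97/36]

Ratio test: |a_{k+1}/a_k| = [(k² + 2k + 9)/((k+1)² + 2(k+1) + 9)] · 36/11 → 36/11 as k → ∞.
Thus R = 1/(36/11) = 11/36.
Check x = -97/36: the terms are on the order of 1/k², so the series converges absolutely by comparison with the p-series (p = 2 > 1).
Check x = -119/36: the terms are on the order of 1/k², so the series converges absolutely by comparison with the p-series (p = 2 > 1).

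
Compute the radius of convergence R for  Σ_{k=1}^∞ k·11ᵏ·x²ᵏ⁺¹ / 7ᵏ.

Ratio test: |a_{k+1}/a_k| = [(k+1)/k] · 11/7 → 11/7 as k → ∞.
Writing y = x², the series in y has radius 7/11, so |x| < √(7/11) and R = √77/11.

R = √77/11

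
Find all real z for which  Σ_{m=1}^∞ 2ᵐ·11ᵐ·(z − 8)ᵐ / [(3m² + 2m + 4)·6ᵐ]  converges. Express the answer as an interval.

Ratio test: |a_{m+1}/a_m| = [(3m² + 2m + 4)/(3(m+1)² + 2(m+1) + 4)] · 2·11/6 → 11/3 as m → ∞.
The series converges when 11/3 · |z − 8| < 1, giving R = 3/11.
Check z = 91/11: the series is dominated by a constant times Σ 1/m², which converges (p = 2 > 1).
Check z = 85/11: absolute convergence follows by limit comparison with Σ 1/m².

[85/11, 91/11]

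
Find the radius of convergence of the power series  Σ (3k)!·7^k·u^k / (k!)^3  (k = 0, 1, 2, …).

Apply the ratio test: |a_{k+1}| / |a_k| = (3k+1)·(3k+2)·(3k+3)/(k+1)³ · 7, which tends to 189 as k → ∞.
The series converges when 189 · |u| < 1, giving R = 1/189.

R = 1/189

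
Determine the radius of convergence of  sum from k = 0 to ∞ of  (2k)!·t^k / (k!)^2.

R = 1/4

The ratio of consecutive coefficients is (2k+1)·(2k+2)/(k+1)² → 4.
The series converges when 4 · |t| < 1, giving R = 1/4.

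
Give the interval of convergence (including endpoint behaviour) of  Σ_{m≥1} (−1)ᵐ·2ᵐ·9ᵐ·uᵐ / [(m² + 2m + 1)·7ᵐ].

[-7/18, 7/18]

Ratio test: |a_{m+1}/a_m| = [(m² + 2m + 1)/((m+1)² + 2(m+1) + 1)] · 2·9/7 → 18/7 as m → ∞.
The series converges when 18/7 · |u| < 1, giving R = 7/18.
At u = 7/18: the terms are on the order of 1/m², so the series converges absolutely by comparison with the p-series (p = 2 > 1).
Check u = -7/18: absolute convergence follows by limit comparison with Σ 1/m².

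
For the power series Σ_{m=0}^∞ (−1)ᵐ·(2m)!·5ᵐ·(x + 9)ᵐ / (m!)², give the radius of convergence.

The ratio of consecutive coefficients is (2m+1)·(2m+2)/(m+1)² · 5 → 20.
The series converges when 20 · |x + 9| < 1, giving R = 1/20.

R = 1/20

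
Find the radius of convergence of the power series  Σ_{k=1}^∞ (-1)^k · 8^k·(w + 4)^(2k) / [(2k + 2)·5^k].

By the ratio test, |a_{k+1}/a_k| = [(2k + 2)/(2(k+1) + 2)] · 8/5 → 8/5.
Since the exponent of (w + 4) increases by 2 each term, convergence requires |w + 4|² < 5/8, hence R = √10/4.

R = √10/4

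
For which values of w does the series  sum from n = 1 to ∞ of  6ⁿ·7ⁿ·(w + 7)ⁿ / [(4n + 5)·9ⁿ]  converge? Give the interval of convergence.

Apply the ratio test: |a_{n+1}| / |a_n| = [(4n + 5)/(4(n+1) + 5)] · 6·7/9, which tends to 14/3 as n → ∞.
Convergence for |w + 7| · 14/3 < 1, i.e. |w + 7| < 3/14. So R = 3/14.
At w = -95/14: the terms behave like c/n; limit comparison with the harmonic series gives divergence.
Endpoint w = -101/14: convergence follows from the alternating series test (terms decrease monotonically to 0).

[-101/14, -95/14)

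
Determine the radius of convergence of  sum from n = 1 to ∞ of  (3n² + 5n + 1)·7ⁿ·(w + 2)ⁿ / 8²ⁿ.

R = 64/7

Ratio test: |a_{n+1}/a_n| = [(3(n+1)² + 5(n+1) + 1)/(3n² + 5n + 1)] · 7/64 → 7/64 as n → ∞.
Convergence for |w + 2| · 7/64 < 1, i.e. |w + 2| < 64/7. So R = 64/7.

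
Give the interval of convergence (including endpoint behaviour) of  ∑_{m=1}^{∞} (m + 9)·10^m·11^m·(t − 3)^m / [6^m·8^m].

(141/55, 189/55)

Ratio test: |a_{m+1}/a_m| = [((m+1) + 9)/(m + 9)] · 10·11/(6·8) → 55/24 as m → ∞.
Convergence for |t − 3| · 55/24 < 1, i.e. |t − 3| < 24/55. So R = 24/55.
Check t = 189/55: the terms do not tend to 0, so the series diverges.
Endpoint t = 141/55: the terms have absolute value of order m, which does not tend to 0, so the series diverges by the divergence test.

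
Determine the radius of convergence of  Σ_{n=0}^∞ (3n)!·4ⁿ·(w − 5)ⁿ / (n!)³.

By the ratio test, |a_{n+1}/a_n| = (3n+1)·(3n+2)·(3n+3)/(n+1)³ · 4 → 108.
Thus R = 1/(108) = 1/108.

R = 1/108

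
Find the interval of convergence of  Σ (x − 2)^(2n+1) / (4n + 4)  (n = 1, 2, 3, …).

By the ratio test, |a_{n+1}/a_n| = (4n + 4)/(4(n+1) + 4) → 1.
Writing y = (x − 2)², the series in y has radius 1, so |x − 2| < √(1) = 1 and R = 1.
At x = 3: the terms are asymptotic to a nonzero constant times 1/n, so the series diverges by limit comparison with Σ 1/n.
Endpoint x = 1: the terms are asymptotic to a nonzero constant times 1/n, so the series diverges by limit comparison with Σ 1/n.

(1, 3)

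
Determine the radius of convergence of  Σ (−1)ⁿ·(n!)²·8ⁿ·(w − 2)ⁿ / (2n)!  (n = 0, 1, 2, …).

R = 1/2

By the ratio test, |a_{n+1}/a_n| = (n+1)²/[(2n+1)·(2n+2)] · 8 → 2.
Thus R = 1/(2) = 1/2.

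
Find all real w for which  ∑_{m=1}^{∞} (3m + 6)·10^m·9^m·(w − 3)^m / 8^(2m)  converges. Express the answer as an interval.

(103/45, 167/45)

Ratio test: |a_{m+1}/a_m| = [(3(m+1) + 6)/(3m + 6)] · 10·9/64 → 45/32 as m → ∞.
Thus R = 1/(45/32) = 32/45.
At w = 167/45: the terms do not tend to 0, so the series diverges.
When w = 103/45, the terms do not tend to 0, so the series diverges.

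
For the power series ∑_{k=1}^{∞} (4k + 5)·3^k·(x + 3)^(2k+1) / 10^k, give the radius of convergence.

R = √30/3

Apply the ratio test: |a_{k+1}| / |a_k| = [(4(k+1) + 5)/(4k + 5)] · 3/10, which tends to 3/10 as k → ∞.
Writing y = (x + 3)², the series in y has radius 10/3, so |x + 3| < √(10/3) and R = √30/3.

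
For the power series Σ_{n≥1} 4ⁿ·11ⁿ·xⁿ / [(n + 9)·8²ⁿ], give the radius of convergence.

R = 16/11

The ratio of consecutive coefficients is [(n + 9)/((n+1) + 9)] · 4·11/64 → 11/16.
Convergence for |x| · 11/16 < 1, i.e. |x| < 16/11. So R = 16/11.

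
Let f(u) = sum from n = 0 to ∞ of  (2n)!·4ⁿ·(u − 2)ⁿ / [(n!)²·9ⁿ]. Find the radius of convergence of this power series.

R = 9/16

By the ratio test, |a_{n+1}/a_n| = (2n+1)·(2n+2)/(n+1)² · 4/9 → 16/9.
The series converges when 16/9 · |u − 2| < 1, giving R = 9/16.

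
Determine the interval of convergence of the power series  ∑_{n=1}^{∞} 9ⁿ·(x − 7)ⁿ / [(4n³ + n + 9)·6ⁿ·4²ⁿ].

Apply the ratio test: |a_{n+1}| / |a_n| = [(4n³ + n + 9)/(4(n+1)³ + (n+1) + 9)] · 9/(6·16), which tends to 3/32 as n → ∞.
The series converges when 3/32 · |x − 7| < 1, giving R = 32/3.
At x = 53/3: absolute convergence follows by limit comparison with Σ 1/n³.
Check x = -11/3: the series is dominated by a constant times Σ 1/n³, which converges (p = 3 > 1).

[-11/3, 53/3]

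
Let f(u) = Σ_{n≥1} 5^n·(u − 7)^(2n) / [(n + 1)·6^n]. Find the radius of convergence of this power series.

R = √30/5

Ratio test: |a_{n+1}/a_n| = [(n + 1)/((n+1) + 1)] · 5/6 → 5/6 as n → ∞.
Successive powers of (u − 7) differ by 2, so the series converges when |u − 7|² · 5/6 < 1, i.e. |u − 7| < √(6/5). So R = √30/5.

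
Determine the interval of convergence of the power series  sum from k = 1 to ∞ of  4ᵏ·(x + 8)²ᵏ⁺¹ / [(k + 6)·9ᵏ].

(-19/2, -13/2)

By the ratio test, |a_{k+1}/a_k| = [(k + 6)/((k+1) + 6)] · 4/9 → 4/9.
Writing y = (x + 8)², the series in y has radius 9/4, so |x + 8| < √(9/4) = 3/2 and R = 3/2.
When x = -13/2, comparison with the harmonic series Σ 1/k shows the series diverges.
Endpoint x = -19/2: the terms behave like c/k; limit comparison with the harmonic series gives divergence.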